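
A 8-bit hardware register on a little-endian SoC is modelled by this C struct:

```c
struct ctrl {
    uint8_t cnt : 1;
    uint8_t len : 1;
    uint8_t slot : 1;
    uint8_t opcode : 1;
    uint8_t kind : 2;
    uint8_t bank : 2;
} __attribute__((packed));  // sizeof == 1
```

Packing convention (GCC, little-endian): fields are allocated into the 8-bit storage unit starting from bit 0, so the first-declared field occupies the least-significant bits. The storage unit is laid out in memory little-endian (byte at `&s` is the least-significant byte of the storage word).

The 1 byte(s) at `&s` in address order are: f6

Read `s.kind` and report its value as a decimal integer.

[0]=0xf6 (little-endian) → word 0xf6
cnt [0+:1] = (word>>0) & 0x1 = 0
len [1+:1] = (word>>1) & 0x1 = 1
slot [2+:1] = (word>>2) & 0x1 = 1
opcode [3+:1] = (word>>3) & 0x1 = 0
kind [4+:2] = (word>>4) & 0x3 = 3  ←
bank [6+:2] = (word>>6) & 0x3 = 3

3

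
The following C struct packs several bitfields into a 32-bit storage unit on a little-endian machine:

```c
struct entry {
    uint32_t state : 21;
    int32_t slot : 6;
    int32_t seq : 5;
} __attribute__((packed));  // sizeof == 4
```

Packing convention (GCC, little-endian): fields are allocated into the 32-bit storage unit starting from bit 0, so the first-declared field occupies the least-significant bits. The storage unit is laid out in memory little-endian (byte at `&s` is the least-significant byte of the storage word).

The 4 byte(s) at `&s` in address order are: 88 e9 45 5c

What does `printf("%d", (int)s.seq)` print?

11

[0]=0x88 [1]=0xe9 [2]=0x45 [3]=0x5c (little-endian) → word 0x5c45e988
state:21 @ bit 0 → (0x5c45e988>>0)&0x1fffff = 0x5e988
slot:6 @ bit 21 → (0x5c45e988>>21)&0x3f = 0x22
seq:5 @ bit 27 → (0x5c45e988>>27)&0x1f = 0xb  ←
seq signed 5b, MSB=0: value = 11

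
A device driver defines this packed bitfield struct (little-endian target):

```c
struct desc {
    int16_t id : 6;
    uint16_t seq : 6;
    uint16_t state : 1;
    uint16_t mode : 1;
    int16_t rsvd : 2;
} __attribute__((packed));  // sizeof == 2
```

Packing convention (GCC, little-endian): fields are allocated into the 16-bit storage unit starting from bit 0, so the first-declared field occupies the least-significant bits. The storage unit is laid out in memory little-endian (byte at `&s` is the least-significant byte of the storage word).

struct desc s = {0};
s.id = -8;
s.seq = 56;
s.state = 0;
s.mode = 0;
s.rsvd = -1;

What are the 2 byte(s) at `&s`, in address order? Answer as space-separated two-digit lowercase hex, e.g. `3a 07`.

id:6 = -8 → 0x38 << 0 → word 0x0038
seq:6 = 56 → 0x38 << 6 → word 0x0e38
state:1 = 0 → 0x0 << 12 → word 0x0e38
mode:1 = 0 → 0x0 << 13 → word 0x0e38
rsvd:2 = -1 → 0x3 << 14 → word 0xce38
word = 0xce38 → little-endian bytes:
  [0]=0x38  [1]=0xce

38 ce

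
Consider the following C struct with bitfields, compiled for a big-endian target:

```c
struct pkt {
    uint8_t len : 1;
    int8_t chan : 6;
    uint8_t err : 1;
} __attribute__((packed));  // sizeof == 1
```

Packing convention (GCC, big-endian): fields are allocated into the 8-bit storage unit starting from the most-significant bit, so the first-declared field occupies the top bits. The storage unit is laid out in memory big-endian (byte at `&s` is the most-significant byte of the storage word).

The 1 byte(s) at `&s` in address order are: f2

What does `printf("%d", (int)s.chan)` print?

[0]=0xf2 (big-endian) → word 0xf2
len [7+:1] = (word>>7) & 0x1 = 1
chan [1+:6] = (word>>1) & 0x3f = 57  ←
err [0+:1] = (word>>0) & 0x1 = 0
chan signed 6b, MSB=1: 57 - 64 = -7

-7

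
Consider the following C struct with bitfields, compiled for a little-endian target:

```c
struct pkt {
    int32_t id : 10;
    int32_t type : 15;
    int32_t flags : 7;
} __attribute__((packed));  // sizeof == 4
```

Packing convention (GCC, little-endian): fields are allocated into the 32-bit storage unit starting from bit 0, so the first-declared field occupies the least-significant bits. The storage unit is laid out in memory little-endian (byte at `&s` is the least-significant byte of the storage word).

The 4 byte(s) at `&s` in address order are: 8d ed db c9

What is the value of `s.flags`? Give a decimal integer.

[0]=0x8d [1]=0xed [2]=0xdb [3]=0xc9 (little-endian) → word 0xc9dbed8d
id [0+:10] = (word>>0) & 0x3ff = 397
type [10+:15] = (word>>10) & 0x7fff = 30459
flags [25+:7] = (word>>25) & 0x7f = 100  ←
flags signed 7b, MSB=1: 100 - 128 = -28

-28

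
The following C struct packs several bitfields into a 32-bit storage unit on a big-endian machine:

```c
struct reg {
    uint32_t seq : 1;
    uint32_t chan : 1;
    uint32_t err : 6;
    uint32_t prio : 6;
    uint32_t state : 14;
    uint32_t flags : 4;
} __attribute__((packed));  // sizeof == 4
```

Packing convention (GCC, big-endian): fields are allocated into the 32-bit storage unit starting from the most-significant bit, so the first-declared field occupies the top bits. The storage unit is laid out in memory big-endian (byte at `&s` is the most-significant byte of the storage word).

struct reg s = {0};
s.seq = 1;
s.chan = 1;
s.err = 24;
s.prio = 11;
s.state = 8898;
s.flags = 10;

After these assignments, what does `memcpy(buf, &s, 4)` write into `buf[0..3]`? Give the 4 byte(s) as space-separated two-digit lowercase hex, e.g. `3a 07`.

d8 2e 2c 2a

[31+:1] seq=1 & 0x1 = 0x1; word=0x80000000
[30+:1] chan=1 & 0x1 = 0x1; word=0xc0000000
[24+:6] err=24 & 0x3f = 0x18; word=0xd8000000
[18+:6] prio=11 & 0x3f = 0xb; word=0xd82c0000
[4+:14] state=8898 & 0x3fff = 0x22c2; word=0xd82e2c20
[0+:4] flags=10 & 0xf = 0xa; word=0xd82e2c2a
word = 0xd82e2c2a → big-endian bytes:
  [0]=0xd8  [1]=0x2e  [2]=0x2c  [3]=0x2a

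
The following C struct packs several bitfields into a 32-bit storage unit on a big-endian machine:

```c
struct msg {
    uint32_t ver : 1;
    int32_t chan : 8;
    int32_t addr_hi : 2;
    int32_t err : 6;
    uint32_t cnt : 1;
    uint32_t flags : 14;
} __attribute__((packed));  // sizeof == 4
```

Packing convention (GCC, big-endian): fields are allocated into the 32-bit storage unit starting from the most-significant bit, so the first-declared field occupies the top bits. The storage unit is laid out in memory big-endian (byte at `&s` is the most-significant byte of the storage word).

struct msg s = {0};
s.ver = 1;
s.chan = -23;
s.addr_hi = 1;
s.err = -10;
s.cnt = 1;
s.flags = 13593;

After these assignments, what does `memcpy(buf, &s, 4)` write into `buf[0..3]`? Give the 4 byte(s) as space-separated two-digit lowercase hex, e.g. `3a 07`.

ver (1b) val=1 bits=0x1 at bit 31: 0x80000000
chan (8b) val=-23 bits=0xe9 at bit 23: 0xf4800000
addr_hi (2b) val=1 bits=0x1 at bit 21: 0xf4a00000
err (6b) val=-10 bits=0x36 at bit 15: 0xf4bb0000
cnt (1b) val=1 bits=0x1 at bit 14: 0xf4bb4000
flags (14b) val=13593 bits=0x3519 at bit 0: 0xf4bb7519
word = 0xf4bb7519 → big-endian bytes:
  [0]=0xf4  [1]=0xbb  [2]=0x75  [3]=0x19

f4 bb 75 19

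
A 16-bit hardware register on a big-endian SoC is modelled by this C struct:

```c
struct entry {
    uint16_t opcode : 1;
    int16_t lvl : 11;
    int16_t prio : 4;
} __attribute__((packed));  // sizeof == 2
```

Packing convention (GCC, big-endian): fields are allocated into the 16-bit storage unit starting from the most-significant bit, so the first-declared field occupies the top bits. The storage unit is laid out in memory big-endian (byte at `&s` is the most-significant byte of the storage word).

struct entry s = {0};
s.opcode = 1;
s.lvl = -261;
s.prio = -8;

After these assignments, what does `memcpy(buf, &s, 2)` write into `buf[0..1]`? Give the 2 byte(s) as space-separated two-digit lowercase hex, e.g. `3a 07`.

opcode (1b) val=1 bits=0x1 at bit 15: 0x8000
lvl (11b) val=-261 bits=0x6fb at bit 4: 0xefb0
prio (4b) val=-8 bits=0x8 at bit 0: 0xefb8
word = 0xefb8 → big-endian bytes:
  [0]=0xef  [1]=0xb8

ef b8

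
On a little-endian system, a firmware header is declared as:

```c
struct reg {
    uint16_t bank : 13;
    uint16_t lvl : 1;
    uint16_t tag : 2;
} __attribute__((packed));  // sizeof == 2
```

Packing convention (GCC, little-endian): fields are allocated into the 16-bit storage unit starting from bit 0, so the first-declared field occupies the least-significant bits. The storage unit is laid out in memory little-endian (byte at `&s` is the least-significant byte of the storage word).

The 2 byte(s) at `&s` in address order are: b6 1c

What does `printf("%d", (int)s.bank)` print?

7350

[0]=0xb6 [1]=0x1c (little-endian) → word 0x1cb6
bank:13 @ bit 0 → (0x1cb6>>0)&0x1fff = 0x1cb6  ←
lvl:1 @ bit 13 → (0x1cb6>>13)&0x1 = 0x0
tag:2 @ bit 14 → (0x1cb6>>14)&0x3 = 0x0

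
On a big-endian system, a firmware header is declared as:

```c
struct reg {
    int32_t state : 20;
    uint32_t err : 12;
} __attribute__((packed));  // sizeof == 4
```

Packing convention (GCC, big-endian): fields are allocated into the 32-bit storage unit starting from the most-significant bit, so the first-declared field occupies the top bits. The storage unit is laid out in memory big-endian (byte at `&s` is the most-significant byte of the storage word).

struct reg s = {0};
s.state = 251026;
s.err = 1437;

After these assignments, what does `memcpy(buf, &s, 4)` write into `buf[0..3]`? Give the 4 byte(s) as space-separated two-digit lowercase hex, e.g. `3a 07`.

[12+:20] state=251026 & 0xfffff = 0x3d492; word=0x3d492000
[0+:12] err=1437 & 0xfff = 0x59d; word=0x3d49259d
word = 0x3d49259d → big-endian bytes:
  [0]=0x3d  [1]=0x49  [2]=0x25  [3]=0x9d

3d 49 25 9d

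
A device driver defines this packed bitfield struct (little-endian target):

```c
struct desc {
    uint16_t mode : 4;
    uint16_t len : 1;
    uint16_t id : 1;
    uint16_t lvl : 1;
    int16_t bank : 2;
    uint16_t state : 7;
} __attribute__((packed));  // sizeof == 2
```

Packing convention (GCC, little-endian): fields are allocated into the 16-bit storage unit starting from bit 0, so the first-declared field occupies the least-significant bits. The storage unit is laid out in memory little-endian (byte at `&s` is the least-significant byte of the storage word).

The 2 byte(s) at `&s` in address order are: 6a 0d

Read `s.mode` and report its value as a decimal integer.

[0]=0x6a [1]=0x0d (little-endian) → word 0x0d6a
mode:4 @ bit 0 → (0x0d6a>>0)&0xf = 0xa  ←
len:1 @ bit 4 → (0x0d6a>>4)&0x1 = 0x0
id:1 @ bit 5 → (0x0d6a>>5)&0x1 = 0x1
lvl:1 @ bit 6 → (0x0d6a>>6)&0x1 = 0x1
bank:2 @ bit 7 → (0x0d6a>>7)&0x3 = 0x2
state:7 @ bit 9 → (0x0d6a>>9)&0x7f = 0x6

10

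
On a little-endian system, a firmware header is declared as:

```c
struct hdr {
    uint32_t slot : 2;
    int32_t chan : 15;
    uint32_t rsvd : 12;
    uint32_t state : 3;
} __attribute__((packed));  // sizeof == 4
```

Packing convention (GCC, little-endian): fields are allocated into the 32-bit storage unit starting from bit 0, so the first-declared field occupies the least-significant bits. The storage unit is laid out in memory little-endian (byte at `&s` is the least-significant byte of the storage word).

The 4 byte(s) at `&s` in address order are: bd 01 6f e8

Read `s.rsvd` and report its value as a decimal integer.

[0]=0xbd [1]=0x01 [2]=0x6f [3]=0xe8 (little-endian) → word 0xe86f01bd
slot:2 @ bit 0 → (0xe86f01bd>>0)&0x3 = 0x1
chan:15 @ bit 2 → (0xe86f01bd>>2)&0x7fff = 0x406f
rsvd:12 @ bit 17 → (0xe86f01bd>>17)&0xfff = 0x437  ←
state:3 @ bit 29 → (0xe86f01bd>>29)&0x7 = 0x7

1079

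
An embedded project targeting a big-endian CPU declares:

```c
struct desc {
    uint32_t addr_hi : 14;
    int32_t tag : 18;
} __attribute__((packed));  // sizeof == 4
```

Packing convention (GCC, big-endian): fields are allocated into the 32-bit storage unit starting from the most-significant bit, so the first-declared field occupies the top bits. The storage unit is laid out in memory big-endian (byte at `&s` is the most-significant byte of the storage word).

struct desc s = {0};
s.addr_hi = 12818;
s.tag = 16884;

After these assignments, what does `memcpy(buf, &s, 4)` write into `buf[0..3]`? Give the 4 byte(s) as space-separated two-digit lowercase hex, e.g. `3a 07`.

[18+:14] addr_hi=12818 & 0x3fff = 0x3212; word=0xc8480000
[0+:18] tag=16884 & 0x3ffff = 0x41f4; word=0xc84841f4
word = 0xc84841f4 → big-endian bytes:
  [0]=0xc8  [1]=0x48  [2]=0x41  [3]=0xf4

c8 48 41 f4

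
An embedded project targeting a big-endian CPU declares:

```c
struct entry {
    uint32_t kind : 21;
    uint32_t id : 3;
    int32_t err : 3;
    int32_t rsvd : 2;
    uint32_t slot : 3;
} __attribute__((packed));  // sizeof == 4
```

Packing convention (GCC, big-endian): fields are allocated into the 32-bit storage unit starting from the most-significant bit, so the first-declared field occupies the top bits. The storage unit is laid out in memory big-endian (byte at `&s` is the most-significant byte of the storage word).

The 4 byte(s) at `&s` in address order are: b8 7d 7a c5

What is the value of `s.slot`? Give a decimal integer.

[0]=0xb8 [1]=0x7d [2]=0x7a [3]=0xc5 (big-endian) → word 0xb87d7ac5
kind [11+:21] = (word>>11) & 0x1fffff = 1511343
id [8+:3] = (word>>8) & 0x7 = 2
err [5+:3] = (word>>5) & 0x7 = 6
rsvd [3+:2] = (word>>3) & 0x3 = 0
slot [0+:3] = (word>>0) & 0x7 = 5  ←

5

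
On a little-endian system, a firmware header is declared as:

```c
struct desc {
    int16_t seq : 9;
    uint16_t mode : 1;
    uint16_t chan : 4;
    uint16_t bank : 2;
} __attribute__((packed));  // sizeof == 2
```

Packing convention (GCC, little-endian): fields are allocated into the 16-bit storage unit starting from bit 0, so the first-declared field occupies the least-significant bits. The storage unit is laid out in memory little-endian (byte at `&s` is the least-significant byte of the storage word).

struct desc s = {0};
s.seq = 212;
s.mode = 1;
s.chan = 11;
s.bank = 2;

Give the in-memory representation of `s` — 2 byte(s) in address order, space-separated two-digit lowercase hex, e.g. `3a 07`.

d4 ae

seq (9b) val=212 bits=0xd4 at bit 0: 0x00d4
mode (1b) val=1 bits=0x1 at bit 9: 0x02d4
chan (4b) val=11 bits=0xb at bit 10: 0x2ed4
bank (2b) val=2 bits=0x2 at bit 14: 0xaed4
word = 0xaed4 → little-endian bytes:
  [0]=0xd4  [1]=0xae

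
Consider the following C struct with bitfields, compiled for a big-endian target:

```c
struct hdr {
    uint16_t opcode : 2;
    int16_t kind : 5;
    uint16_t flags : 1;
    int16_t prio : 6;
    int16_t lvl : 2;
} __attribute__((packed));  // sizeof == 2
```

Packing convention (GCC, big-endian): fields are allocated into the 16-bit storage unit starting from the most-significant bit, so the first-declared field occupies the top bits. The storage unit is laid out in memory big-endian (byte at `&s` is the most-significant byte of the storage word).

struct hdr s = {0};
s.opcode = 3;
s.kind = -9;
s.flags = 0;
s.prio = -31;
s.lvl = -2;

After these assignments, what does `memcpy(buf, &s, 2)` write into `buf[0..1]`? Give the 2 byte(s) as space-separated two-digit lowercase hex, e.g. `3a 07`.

ee 86

[14+:2] opcode=3 & 0x3 = 0x3; word=0xc000
[9+:5] kind=-9 & 0x1f = 0x17; word=0xee00
[8+:1] flags=0 & 0x1 = 0x0; word=0xee00
[2+:6] prio=-31 & 0x3f = 0x21; word=0xee84
[0+:2] lvl=-2 & 0x3 = 0x2; word=0xee86
word = 0xee86 → big-endian bytes:
  [0]=0xee  [1]=0x86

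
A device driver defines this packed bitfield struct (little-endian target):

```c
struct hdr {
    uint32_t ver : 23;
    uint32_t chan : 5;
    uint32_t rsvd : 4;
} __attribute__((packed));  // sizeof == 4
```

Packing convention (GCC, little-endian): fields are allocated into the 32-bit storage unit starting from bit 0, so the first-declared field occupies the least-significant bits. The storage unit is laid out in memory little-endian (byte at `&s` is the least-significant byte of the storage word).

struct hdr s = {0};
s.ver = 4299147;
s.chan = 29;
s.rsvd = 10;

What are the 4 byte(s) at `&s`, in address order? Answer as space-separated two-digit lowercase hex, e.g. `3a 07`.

8b 99 c1 ae

ver (23b) val=4299147 bits=0x41998b at bit 0: 0x0041998b
chan (5b) val=29 bits=0x1d at bit 23: 0x0ec1998b
rsvd (4b) val=10 bits=0xa at bit 28: 0xaec1998b
word = 0xaec1998b → little-endian bytes:
  [0]=0x8b  [1]=0x99  [2]=0xc1  [3]=0xae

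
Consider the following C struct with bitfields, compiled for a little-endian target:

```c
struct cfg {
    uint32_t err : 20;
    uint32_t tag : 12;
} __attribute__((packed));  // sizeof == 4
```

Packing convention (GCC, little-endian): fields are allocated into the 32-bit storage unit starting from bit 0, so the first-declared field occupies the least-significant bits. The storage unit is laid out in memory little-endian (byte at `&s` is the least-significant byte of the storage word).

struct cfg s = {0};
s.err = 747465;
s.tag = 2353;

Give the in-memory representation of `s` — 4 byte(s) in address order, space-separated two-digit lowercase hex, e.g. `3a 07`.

err (20b) val=747465 bits=0xb67c9 at bit 0: 0x000b67c9
tag (12b) val=2353 bits=0x931 at bit 20: 0x931b67c9
word = 0x931b67c9 → little-endian bytes:
  [0]=0xc9  [1]=0x67  [2]=0x1b  [3]=0x93

c9 67 1b 93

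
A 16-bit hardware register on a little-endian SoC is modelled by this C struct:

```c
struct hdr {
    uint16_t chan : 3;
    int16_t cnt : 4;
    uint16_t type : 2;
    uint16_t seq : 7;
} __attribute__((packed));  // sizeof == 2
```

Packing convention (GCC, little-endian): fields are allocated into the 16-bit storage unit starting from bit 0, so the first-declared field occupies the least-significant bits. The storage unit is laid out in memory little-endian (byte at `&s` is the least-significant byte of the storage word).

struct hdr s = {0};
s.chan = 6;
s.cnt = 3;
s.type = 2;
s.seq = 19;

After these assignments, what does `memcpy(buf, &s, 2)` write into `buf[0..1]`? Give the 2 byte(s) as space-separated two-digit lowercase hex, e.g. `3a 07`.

chan (3b) val=6 bits=0x6 at bit 0: 0x0006
cnt (4b) val=3 bits=0x3 at bit 3: 0x001e
type (2b) val=2 bits=0x2 at bit 7: 0x011e
seq (7b) val=19 bits=0x13 at bit 9: 0x271e
word = 0x271e → little-endian bytes:
  [0]=0x1e  [1]=0x27

1e 27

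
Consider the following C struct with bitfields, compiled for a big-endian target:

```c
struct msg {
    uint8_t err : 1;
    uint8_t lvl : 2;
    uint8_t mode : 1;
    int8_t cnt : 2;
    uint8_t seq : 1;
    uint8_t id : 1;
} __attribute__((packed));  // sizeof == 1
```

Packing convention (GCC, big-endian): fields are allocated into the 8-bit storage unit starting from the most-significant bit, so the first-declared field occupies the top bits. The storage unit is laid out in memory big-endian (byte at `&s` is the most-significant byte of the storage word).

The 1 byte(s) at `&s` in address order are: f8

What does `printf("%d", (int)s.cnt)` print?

[0]=0xf8 (big-endian) → word 0xf8
err [7+:1] = (word>>7) & 0x1 = 1
lvl [5+:2] = (word>>5) & 0x3 = 3
mode [4+:1] = (word>>4) & 0x1 = 1
cnt [2+:2] = (word>>2) & 0x3 = 2  ←
seq [1+:1] = (word>>1) & 0x1 = 0
id [0+:1] = (word>>0) & 0x1 = 0
cnt signed 2b, MSB=1: 2 - 4 = -2

-2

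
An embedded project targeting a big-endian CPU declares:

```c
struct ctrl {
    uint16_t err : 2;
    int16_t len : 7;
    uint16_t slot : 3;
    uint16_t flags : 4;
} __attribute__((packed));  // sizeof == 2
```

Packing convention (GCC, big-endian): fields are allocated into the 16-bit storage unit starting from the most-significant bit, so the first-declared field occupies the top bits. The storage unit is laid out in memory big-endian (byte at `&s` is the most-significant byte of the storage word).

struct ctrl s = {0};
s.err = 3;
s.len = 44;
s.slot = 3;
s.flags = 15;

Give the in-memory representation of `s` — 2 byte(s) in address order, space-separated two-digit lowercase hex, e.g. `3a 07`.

err:2 = 3 → 0x3 << 14 → word 0xc000
len:7 = 44 → 0x2c << 7 → word 0xd600
slot:3 = 3 → 0x3 << 4 → word 0xd630
flags:4 = 15 → 0xf << 0 → word 0xd63f
word = 0xd63f → big-endian bytes:
  [0]=0xd6  [1]=0x3f

d6 3f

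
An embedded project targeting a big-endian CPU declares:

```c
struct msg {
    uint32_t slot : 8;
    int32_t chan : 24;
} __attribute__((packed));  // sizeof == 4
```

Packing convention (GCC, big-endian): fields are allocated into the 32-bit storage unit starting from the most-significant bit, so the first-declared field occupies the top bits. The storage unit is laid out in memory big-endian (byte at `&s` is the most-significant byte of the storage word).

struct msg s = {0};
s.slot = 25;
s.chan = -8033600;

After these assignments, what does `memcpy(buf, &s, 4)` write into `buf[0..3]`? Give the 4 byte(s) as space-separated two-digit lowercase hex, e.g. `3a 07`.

[24+:8] slot=25 & 0xff = 0x19; word=0x19000000
[0+:24] chan=-8033600 & 0xffffff = 0x856ac0; word=0x19856ac0
word = 0x19856ac0 → big-endian bytes:
  [0]=0x19  [1]=0x85  [2]=0x6a  [3]=0xc0

19 85 6a c0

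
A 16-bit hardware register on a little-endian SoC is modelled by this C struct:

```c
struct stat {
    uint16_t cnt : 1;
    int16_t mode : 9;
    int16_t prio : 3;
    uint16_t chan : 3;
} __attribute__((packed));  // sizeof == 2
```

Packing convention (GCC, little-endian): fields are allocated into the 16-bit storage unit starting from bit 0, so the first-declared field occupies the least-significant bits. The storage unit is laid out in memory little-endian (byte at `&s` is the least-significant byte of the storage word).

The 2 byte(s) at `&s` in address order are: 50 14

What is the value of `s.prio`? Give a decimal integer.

[0]=0x50 [1]=0x14 (little-endian) → word 0x1450
cnt [0+:1] = (word>>0) & 0x1 = 0
mode [1+:9] = (word>>1) & 0x1ff = 40
prio [10+:3] = (word>>10) & 0x7 = 5  ←
chan [13+:3] = (word>>13) & 0x7 = 0
prio signed 3b, MSB=1: 5 - 8 = -3

-3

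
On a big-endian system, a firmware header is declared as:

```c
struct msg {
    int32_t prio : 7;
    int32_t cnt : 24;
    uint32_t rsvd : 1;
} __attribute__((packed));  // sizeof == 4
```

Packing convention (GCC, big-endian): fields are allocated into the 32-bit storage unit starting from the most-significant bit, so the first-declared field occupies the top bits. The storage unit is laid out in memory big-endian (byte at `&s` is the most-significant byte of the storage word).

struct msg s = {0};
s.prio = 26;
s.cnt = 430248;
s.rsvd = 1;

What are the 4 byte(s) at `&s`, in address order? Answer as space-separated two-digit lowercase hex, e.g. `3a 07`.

prio:7 = 26 → 0x1a << 25 → word 0x34000000
cnt:24 = 430248 → 0x690a8 << 1 → word 0x340d2150
rsvd:1 = 1 → 0x1 << 0 → word 0x340d2151
word = 0x340d2151 → big-endian bytes:
  [0]=0x34  [1]=0x0d  [2]=0x21  [3]=0x51

34 0d 21 51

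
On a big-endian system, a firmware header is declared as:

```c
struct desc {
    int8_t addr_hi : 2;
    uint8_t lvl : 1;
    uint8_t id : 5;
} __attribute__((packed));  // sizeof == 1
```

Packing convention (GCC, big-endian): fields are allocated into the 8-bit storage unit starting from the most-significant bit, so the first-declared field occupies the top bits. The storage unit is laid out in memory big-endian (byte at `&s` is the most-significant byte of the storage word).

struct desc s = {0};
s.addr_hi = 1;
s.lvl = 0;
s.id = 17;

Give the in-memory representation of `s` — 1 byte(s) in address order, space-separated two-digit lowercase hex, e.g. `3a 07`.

[6+:2] addr_hi=1 & 0x3 = 0x1; word=0x40
[5+:1] lvl=0 & 0x1 = 0x0; word=0x40
[0+:5] id=17 & 0x1f = 0x11; word=0x51
word = 0x51 → big-endian bytes:
  [0]=0x51

51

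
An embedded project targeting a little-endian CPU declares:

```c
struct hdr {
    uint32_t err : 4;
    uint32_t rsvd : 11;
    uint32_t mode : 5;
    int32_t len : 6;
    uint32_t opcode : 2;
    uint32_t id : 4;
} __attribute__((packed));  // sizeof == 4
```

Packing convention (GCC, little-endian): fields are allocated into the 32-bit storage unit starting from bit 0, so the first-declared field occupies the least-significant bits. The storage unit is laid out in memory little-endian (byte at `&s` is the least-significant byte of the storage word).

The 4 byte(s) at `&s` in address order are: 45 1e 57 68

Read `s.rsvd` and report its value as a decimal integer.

484

[0]=0x45 [1]=0x1e [2]=0x57 [3]=0x68 (little-endian) → word 0x68571e45
err [0+:4] = (word>>0) & 0xf = 5
rsvd [4+:11] = (word>>4) & 0x7ff = 484  ←
mode [15+:5] = (word>>15) & 0x1f = 14
len [20+:6] = (word>>20) & 0x3f = 5
opcode [26+:2] = (word>>26) & 0x3 = 2
id [28+:4] = (word>>28) & 0xf = 6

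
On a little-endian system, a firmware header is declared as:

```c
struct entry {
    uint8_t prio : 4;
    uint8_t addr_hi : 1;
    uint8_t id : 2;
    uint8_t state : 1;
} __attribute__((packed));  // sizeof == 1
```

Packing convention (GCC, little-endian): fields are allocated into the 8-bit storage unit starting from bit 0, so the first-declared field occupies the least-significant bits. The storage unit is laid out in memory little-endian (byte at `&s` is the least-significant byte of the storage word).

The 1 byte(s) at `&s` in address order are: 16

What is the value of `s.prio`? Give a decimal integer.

[0]=0x16 (little-endian) → word 0x16
prio:4 @ bit 0 → (0x16>>0)&0xf = 0x6  ←
addr_hi:1 @ bit 4 → (0x16>>4)&0x1 = 0x1
id:2 @ bit 5 → (0x16>>5)&0x3 = 0x0
state:1 @ bit 7 → (0x16>>7)&0x1 = 0x0

6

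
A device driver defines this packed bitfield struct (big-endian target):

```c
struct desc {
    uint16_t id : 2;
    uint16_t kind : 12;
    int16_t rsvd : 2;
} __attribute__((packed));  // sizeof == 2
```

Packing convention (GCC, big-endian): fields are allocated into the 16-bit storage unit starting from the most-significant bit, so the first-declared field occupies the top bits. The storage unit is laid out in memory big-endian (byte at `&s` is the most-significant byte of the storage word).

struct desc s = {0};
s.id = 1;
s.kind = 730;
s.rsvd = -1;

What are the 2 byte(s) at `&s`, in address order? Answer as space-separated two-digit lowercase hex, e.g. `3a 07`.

id (2b) val=1 bits=0x1 at bit 14: 0x4000
kind (12b) val=730 bits=0x2da at bit 2: 0x4b68
rsvd (2b) val=-1 bits=0x3 at bit 0: 0x4b6b
word = 0x4b6b → big-endian bytes:
  [0]=0x4b  [1]=0x6b

4b 6b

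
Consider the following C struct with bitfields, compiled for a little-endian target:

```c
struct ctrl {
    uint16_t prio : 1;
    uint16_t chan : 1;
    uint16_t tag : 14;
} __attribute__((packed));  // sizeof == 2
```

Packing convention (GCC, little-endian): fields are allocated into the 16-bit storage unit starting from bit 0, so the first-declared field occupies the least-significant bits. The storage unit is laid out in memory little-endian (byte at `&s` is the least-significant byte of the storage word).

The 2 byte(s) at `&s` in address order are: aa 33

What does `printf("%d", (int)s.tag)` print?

[0]=0xaa [1]=0x33 (little-endian) → word 0x33aa
prio:1 @ bit 0 → (0x33aa>>0)&0x1 = 0x0
chan:1 @ bit 1 → (0x33aa>>1)&0x1 = 0x1
tag:14 @ bit 2 → (0x33aa>>2)&0x3fff = 0xcea  ←

3306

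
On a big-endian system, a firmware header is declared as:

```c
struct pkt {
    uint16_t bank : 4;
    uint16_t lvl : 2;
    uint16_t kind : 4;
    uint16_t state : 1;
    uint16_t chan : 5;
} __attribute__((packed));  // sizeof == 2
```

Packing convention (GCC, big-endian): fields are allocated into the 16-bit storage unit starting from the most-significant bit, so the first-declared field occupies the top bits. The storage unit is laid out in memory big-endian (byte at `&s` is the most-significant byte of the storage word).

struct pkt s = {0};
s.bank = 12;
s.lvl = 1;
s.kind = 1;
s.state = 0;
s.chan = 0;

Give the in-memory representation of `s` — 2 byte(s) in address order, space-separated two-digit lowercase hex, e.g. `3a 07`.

[12+:4] bank=12 & 0xf = 0xc; word=0xc000
[10+:2] lvl=1 & 0x3 = 0x1; word=0xc400
[6+:4] kind=1 & 0xf = 0x1; word=0xc440
[5+:1] state=0 & 0x1 = 0x0; word=0xc440
[0+:5] chan=0 & 0x1f = 0x0; word=0xc440
word = 0xc440 → big-endian bytes:
  [0]=0xc4  [1]=0x40

c4 40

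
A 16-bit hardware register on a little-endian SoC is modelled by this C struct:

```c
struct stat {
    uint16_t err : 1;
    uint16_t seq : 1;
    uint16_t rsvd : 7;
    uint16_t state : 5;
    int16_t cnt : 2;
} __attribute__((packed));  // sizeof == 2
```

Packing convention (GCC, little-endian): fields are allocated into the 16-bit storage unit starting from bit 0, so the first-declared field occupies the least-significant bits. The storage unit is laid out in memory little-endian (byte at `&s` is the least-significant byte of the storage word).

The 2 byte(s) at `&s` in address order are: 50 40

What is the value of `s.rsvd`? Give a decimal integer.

[0]=0x50 [1]=0x40 (little-endian) → word 0x4050
err:1 @ bit 0 → (0x4050>>0)&0x1 = 0x0
seq:1 @ bit 1 → (0x4050>>1)&0x1 = 0x0
rsvd:7 @ bit 2 → (0x4050>>2)&0x7f = 0x14  ←
state:5 @ bit 9 → (0x4050>>9)&0x1f = 0x0
cnt:2 @ bit 14 → (0x4050>>14)&0x3 = 0x1

20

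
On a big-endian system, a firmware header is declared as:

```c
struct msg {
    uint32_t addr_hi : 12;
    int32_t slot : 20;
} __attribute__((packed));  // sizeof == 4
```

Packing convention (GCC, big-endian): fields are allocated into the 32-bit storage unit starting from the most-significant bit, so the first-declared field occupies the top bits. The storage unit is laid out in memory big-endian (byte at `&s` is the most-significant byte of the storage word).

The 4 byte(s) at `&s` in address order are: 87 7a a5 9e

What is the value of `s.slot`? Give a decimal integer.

[0]=0x87 [1]=0x7a [2]=0xa5 [3]=0x9e (big-endian) → word 0x877aa59e
addr_hi [20+:12] = (word>>20) & 0xfff = 2167
slot [0+:20] = (word>>0) & 0xfffff = 697758  ←
slot signed 20b, MSB=1: 697758 - 1048576 = -350818

-350818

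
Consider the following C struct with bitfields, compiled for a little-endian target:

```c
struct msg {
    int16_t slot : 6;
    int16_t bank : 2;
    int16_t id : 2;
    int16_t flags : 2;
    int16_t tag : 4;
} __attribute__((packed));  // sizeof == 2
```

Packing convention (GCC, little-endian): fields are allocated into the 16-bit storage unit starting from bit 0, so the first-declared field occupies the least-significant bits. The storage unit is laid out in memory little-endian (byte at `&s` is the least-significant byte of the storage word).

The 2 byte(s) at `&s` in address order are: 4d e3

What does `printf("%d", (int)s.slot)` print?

13

[0]=0x4d [1]=0xe3 (little-endian) → word 0xe34d
slot [0+:6] = (word>>0) & 0x3f = 13  ←
bank [6+:2] = (word>>6) & 0x3 = 1
id [8+:2] = (word>>8) & 0x3 = 3
flags [10+:2] = (word>>10) & 0x3 = 0
tag [12+:4] = (word>>12) & 0xf = 14
slot signed 6b, MSB=0: value = 13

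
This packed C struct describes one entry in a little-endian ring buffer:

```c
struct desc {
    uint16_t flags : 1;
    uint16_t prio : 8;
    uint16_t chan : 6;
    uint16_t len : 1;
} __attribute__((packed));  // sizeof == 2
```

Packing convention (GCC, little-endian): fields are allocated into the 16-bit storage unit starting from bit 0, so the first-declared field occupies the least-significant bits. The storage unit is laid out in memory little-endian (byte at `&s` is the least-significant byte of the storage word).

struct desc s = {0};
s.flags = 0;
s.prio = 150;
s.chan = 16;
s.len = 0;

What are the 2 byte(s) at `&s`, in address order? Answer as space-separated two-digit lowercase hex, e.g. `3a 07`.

flags (1b) val=0 bits=0x0 at bit 0: 0x0000
prio (8b) val=150 bits=0x96 at bit 1: 0x012c
chan (6b) val=16 bits=0x10 at bit 9: 0x212c
len (1b) val=0 bits=0x0 at bit 15: 0x212c
word = 0x212c → little-endian bytes:
  [0]=0x2c  [1]=0x21

2c 21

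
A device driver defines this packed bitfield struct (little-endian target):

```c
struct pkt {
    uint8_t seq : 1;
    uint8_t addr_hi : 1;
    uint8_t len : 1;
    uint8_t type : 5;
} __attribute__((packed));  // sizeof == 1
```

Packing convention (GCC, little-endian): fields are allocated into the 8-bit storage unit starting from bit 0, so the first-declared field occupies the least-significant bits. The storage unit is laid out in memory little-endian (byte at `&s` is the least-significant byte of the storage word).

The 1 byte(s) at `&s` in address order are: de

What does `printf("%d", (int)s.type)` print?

[0]=0xde (little-endian) → word 0xde
seq:1 @ bit 0 → (0xde>>0)&0x1 = 0x0
addr_hi:1 @ bit 1 → (0xde>>1)&0x1 = 0x1
len:1 @ bit 2 → (0xde>>2)&0x1 = 0x1
type:5 @ bit 3 → (0xde>>3)&0x1f = 0x1b  ←

27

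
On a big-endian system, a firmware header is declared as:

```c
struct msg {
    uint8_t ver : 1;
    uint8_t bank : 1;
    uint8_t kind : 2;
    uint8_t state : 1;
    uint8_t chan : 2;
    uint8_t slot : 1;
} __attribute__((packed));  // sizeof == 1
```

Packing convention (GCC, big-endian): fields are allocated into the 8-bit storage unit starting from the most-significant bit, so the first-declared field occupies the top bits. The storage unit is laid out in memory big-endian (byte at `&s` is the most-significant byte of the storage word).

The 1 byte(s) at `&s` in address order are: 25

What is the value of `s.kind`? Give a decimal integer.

[0]=0x25 (big-endian) → word 0x25
ver:1 @ bit 7 → (0x25>>7)&0x1 = 0x0
bank:1 @ bit 6 → (0x25>>6)&0x1 = 0x0
kind:2 @ bit 4 → (0x25>>4)&0x3 = 0x2  ←
state:1 @ bit 3 → (0x25>>3)&0x1 = 0x0
chan:2 @ bit 1 → (0x25>>1)&0x3 = 0x2
slot:1 @ bit 0 → (0x25>>0)&0x1 = 0x1

2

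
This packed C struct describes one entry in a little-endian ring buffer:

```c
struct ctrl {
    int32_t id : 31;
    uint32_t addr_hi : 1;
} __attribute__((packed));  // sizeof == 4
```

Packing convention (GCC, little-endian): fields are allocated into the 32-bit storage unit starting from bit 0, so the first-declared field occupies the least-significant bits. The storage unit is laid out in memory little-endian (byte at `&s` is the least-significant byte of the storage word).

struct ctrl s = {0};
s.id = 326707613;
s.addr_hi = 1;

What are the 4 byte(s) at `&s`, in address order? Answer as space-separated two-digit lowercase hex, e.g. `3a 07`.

id (31b) val=326707613 bits=0x1379299d at bit 0: 0x1379299d
addr_hi (1b) val=1 bits=0x1 at bit 31: 0x9379299d
word = 0x9379299d → little-endian bytes:
  [0]=0x9d  [1]=0x29  [2]=0x79  [3]=0x93

9d 29 79 93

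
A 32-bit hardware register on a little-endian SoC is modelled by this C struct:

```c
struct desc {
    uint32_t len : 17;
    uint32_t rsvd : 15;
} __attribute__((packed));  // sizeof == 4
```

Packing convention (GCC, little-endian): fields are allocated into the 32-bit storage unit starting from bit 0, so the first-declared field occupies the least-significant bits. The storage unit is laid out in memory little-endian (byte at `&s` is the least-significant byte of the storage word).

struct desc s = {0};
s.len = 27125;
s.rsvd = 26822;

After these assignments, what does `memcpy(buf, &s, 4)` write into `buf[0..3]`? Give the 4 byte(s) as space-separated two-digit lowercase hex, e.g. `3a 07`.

f5 69 8c d1

len (17b) val=27125 bits=0x69f5 at bit 0: 0x000069f5
rsvd (15b) val=26822 bits=0x68c6 at bit 17: 0xd18c69f5
word = 0xd18c69f5 → little-endian bytes:
  [0]=0xf5  [1]=0x69  [2]=0x8c  [3]=0xd1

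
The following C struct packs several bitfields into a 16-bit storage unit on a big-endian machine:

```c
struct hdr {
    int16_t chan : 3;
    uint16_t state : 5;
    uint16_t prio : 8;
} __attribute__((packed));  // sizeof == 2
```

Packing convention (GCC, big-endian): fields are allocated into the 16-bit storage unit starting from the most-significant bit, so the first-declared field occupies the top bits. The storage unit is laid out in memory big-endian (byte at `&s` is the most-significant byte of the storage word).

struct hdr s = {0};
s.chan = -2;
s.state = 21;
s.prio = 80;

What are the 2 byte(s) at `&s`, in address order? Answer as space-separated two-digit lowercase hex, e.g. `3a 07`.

d5 50

chan (3b) val=-2 bits=0x6 at bit 13: 0xc000
state (5b) val=21 bits=0x15 at bit 8: 0xd500
prio (8b) val=80 bits=0x50 at bit 0: 0xd550
word = 0xd550 → big-endian bytes:
  [0]=0xd5  [1]=0x50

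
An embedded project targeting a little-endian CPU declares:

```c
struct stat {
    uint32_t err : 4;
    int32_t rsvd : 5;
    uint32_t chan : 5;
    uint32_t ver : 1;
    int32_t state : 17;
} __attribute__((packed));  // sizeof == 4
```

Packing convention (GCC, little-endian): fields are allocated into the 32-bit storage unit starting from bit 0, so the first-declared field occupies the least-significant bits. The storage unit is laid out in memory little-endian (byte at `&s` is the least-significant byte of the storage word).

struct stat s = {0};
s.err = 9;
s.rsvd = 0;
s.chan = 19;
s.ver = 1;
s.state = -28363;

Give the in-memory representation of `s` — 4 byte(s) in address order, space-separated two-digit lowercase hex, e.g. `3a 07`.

09 e6 9a c8

err:4 = 9 → 0x9 << 0 → word 0x00000009
rsvd:5 = 0 → 0x0 << 4 → word 0x00000009
chan:5 = 19 → 0x13 << 9 → word 0x00002609
ver:1 = 1 → 0x1 << 14 → word 0x00006609
state:17 = -28363 → 0x19135 << 15 → word 0xc89ae609
word = 0xc89ae609 → little-endian bytes:
  [0]=0x09  [1]=0xe6  [2]=0x9a  [3]=0xc8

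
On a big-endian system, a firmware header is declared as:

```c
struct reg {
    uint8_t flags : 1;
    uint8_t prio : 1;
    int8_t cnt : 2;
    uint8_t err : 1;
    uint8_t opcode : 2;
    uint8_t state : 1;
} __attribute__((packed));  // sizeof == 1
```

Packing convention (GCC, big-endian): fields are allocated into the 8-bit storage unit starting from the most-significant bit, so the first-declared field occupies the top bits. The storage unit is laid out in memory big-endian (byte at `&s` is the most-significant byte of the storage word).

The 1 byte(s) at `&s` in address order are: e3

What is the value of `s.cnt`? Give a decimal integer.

[0]=0xe3 (big-endian) → word 0xe3
flags:1 @ bit 7 → (0xe3>>7)&0x1 = 0x1
prio:1 @ bit 6 → (0xe3>>6)&0x1 = 0x1
cnt:2 @ bit 4 → (0xe3>>4)&0x3 = 0x2  ←
err:1 @ bit 3 → (0xe3>>3)&0x1 = 0x0
opcode:2 @ bit 1 → (0xe3>>1)&0x3 = 0x1
state:1 @ bit 0 → (0xe3>>0)&0x1 = 0x1
cnt signed 2b, MSB=1: 2 - 4 = -2

-2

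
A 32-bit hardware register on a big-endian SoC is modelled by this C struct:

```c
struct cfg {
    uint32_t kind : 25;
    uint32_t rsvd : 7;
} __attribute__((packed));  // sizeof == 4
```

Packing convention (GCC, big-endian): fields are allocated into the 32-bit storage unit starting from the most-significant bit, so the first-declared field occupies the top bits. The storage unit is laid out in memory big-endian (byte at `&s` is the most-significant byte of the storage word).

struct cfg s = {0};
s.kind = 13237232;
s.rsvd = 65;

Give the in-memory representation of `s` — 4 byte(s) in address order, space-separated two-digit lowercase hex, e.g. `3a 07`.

[7+:25] kind=13237232 & 0x1ffffff = 0xc9fbf0; word=0x64fdf800
[0+:7] rsvd=65 & 0x7f = 0x41; word=0x64fdf841
word = 0x64fdf841 → big-endian bytes:
  [0]=0x64  [1]=0xfd  [2]=0xf8  [3]=0x41

64 fd f8 41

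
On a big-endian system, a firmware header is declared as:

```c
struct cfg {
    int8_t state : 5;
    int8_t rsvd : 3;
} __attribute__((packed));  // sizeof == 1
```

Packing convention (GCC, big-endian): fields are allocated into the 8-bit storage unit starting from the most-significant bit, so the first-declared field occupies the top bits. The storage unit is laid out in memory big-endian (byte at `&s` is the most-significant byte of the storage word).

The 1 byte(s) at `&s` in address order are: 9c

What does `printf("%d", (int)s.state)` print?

-13

[0]=0x9c (big-endian) → word 0x9c
state [3+:5] = (word>>3) & 0x1f = 19  ←
rsvd [0+:3] = (word>>0) & 0x7 = 4
state signed 5b, MSB=1: 19 - 32 = -13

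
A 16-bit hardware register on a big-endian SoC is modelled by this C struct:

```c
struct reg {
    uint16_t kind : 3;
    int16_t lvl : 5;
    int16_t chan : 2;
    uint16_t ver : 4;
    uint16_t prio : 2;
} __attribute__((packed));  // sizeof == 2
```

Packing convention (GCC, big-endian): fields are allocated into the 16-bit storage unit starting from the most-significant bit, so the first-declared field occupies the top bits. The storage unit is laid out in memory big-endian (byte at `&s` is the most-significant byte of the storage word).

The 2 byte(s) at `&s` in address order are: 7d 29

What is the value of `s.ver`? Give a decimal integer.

[0]=0x7d [1]=0x29 (big-endian) → word 0x7d29
kind [13+:3] = (word>>13) & 0x7 = 3
lvl [8+:5] = (word>>8) & 0x1f = 29
chan [6+:2] = (word>>6) & 0x3 = 0
ver [2+:4] = (word>>2) & 0xf = 10  ←
prio [0+:2] = (word>>0) & 0x3 = 1

10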